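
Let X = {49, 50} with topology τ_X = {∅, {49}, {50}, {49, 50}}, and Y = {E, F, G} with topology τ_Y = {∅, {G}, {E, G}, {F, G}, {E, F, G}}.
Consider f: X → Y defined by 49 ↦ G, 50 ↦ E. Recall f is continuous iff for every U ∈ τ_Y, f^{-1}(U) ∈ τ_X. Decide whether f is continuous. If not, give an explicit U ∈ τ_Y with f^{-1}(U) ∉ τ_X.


f IS continuous.

Compute f^{-1}(U) for each U ∈ τ_Y:
  U = ∅: f^{-1}(U) = ∅ ∈ τ_X ✓.
  U = {G}: f^{-1}(U) = {49} ∈ τ_X ✓.
  U = {E, G}: f^{-1}(U) = {49, 50} ∈ τ_X ✓.
  U = {F, G}: f^{-1}(U) = {49} ∈ τ_X ✓.
  U = {E, F, G}: f^{-1}(U) = {49, 50} ∈ τ_X ✓.
Every preimage lies in τ_X, so f IS continuous.


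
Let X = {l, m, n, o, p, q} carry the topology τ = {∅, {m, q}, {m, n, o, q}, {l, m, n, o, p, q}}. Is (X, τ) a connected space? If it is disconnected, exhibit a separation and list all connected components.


(X, τ) is connected.

Find clopen sets (U ∈ τ with X ∖ U ∈ τ):
  U = ∅, X ∖ U = {l, m, n, o, p, q} — both open, so U is clopen.
  U = {l, m, n, o, p, q}, X ∖ U = ∅ — both open, so U is clopen.
Only trivial clopens (∅ and X) exist, so (X, τ) is connected.
Compute connected components by grouping points that agree on all clopens:
  component: {l, m, n, o, p, q}


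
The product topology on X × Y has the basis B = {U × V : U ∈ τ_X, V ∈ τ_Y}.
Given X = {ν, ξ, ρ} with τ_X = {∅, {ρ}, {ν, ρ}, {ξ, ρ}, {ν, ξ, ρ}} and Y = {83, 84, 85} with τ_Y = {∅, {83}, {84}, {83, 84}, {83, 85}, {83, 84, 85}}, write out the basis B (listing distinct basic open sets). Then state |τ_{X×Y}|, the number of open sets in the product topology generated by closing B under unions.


Basis B = {∅ × ∅, {ρ} × {83}, {ρ} × {84}, {ν, ρ} × {83}, {ν, ρ} × {84}, {ξ, ρ} × {83}, {ξ, ρ} × {84}, {ρ} × {83, 84}, {ρ} × {83, 85}, {ν, ξ, ρ} × {83}, {ν, ξ, ρ} × {84}, {ρ} × {83, 84, 85}, {ν, ρ} × {83, 84}, {ν, ρ} × {83, 85}, {ξ, ρ} × {83, 84}, {ξ, ρ} × {83, 85}, {ν, ρ} × {83, 84, 85}, {ν, ξ, ρ} × {83, 84}, {ν, ξ, ρ} × {83, 85}, {ξ, ρ} × {83, 84, 85}, {ν, ξ, ρ} × {83, 84, 85}}; |τ_{X×Y}| = 70.

Enumerate products U × V with U ∈ τ_X, V ∈ τ_Y (deduplicated):
  ∅ × ∅ = {} (∅)
  {ρ} × {83} = {(ρ,83)}
  {ρ} × {84} = {(ρ,84)}
  {ν, ρ} × {83} = {(ν,83), (ρ,83)}
  {ν, ρ} × {84} = {(ν,84), (ρ,84)}
  {ξ, ρ} × {83} = {(ξ,83), (ρ,83)}
  {ξ, ρ} × {84} = {(ξ,84), (ρ,84)}
  {ρ} × {83, 84} = {(ρ,83), (ρ,84)}
  {ρ} × {83, 85} = {(ρ,83), (ρ,85)}
  {ν, ξ, ρ} × {83} = {(ν,83), (ξ,83), (ρ,83)}
  {ν, ξ, ρ} × {84} = {(ν,84), (ξ,84), (ρ,84)}
  {ρ} × {83, 84, 85} = {(ρ,83), (ρ,84), (ρ,85)}
  {ν, ρ} × {83, 84} = {(ν,83), (ν,84), (ρ,83), (ρ,84)}
  {ν, ρ} × {83, 85} = {(ν,83), (ν,85), (ρ,83), (ρ,85)}
  {ξ, ρ} × {83, 84} = {(ξ,83), (ξ,84), (ρ,83), (ρ,84)}
  {ξ, ρ} × {83, 85} = {(ξ,83), (ξ,85), (ρ,83), (ρ,85)}
  {ν, ρ} × {83, 84, 85} = {(ν,83), (ν,84), (ν,85), (ρ,83), (ρ,84), (ρ,85)}
  {ν, ξ, ρ} × {83, 84} = {(ν,83), (ν,84), (ξ,83), (ξ,84), (ρ,83), (ρ,84)}
  {ν, ξ, ρ} × {83, 85} = {(ν,83), (ν,85), (ξ,83), (ξ,85), (ρ,83), (ρ,85)}
  {ξ, ρ} × {83, 84, 85} = {(ξ,83), (ξ,84), (ξ,85), (ρ,83), (ρ,84), (ρ,85)}
  {ν, ξ, ρ} × {83, 84, 85} = {(ν,83), (ν,84), (ν,85), (ξ,83), (ξ,84), (ξ,85), (ρ,83), (ρ,84), (ρ,85)}
These 21 distinct sets form the basis B.
Close under arbitrary unions to get τ_{X×Y}; counting gives |τ_{X×Y}| = 70.


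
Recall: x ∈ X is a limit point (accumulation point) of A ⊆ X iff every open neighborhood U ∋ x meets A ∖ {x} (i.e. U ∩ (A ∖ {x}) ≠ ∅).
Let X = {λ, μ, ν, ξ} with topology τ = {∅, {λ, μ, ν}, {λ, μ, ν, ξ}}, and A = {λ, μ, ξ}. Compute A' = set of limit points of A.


A' = {λ, μ, ν, ξ}

For each x ∈ X, list the open sets U ∈ τ with x ∈ U, then check whether U ∩ (A ∖ {x}) ≠ ∅ for every such U.
  x = λ: opens ∋ x are {λ, μ, ν}, {λ, μ, ν, ξ}; each meets A ∖ {λ}, so x IS a limit point.
  x = μ: opens ∋ x are {λ, μ, ν}, {λ, μ, ν, ξ}; each meets A ∖ {μ}, so x IS a limit point.
  x = ν: opens ∋ x are {λ, μ, ν}, {λ, μ, ν, ξ}; each meets A ∖ {ν}, so x IS a limit point.
  x = ξ: opens ∋ x are {λ, μ, ν, ξ}; each meets A ∖ {ξ}, so x IS a limit point.
Collecting: A' = {λ, μ, ν, ξ}.


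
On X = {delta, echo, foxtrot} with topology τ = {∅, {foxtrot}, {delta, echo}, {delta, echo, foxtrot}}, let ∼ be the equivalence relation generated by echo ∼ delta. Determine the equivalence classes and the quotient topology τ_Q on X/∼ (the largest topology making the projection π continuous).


X/∼ = {[delta=echo], [foxtrot]}; |τ_Q| = 4.

Equivalence classes: [delta=echo], [foxtrot].
Quotient map π: X → X/∼ sends delta ↦ [delta=echo], echo ↦ [delta=echo], foxtrot ↦ [foxtrot].
For each subset V ⊆ X/∼, compute π^{-1}(V) ⊆ X and check whether π^{-1}(V) ∈ τ. V is open in τ_Q iff π^{-1}(V) ∈ τ.
  V = {}: π^{-1}(V) = ∅ ∈ τ ✓.
  V = {[delta=echo]}: π^{-1}(V) = {delta, echo} ∈ τ ✓.
  V = {[foxtrot]}: π^{-1}(V) = {foxtrot} ∈ τ ✓.
  V = {[delta=echo], [foxtrot]}: π^{-1}(V) = {delta, echo, foxtrot} ∈ τ ✓.
Open sets in the quotient: τ_Q = {{}, {[delta=echo]}, {[foxtrot]}, {[delta=echo], [foxtrot]}} (4 elements).


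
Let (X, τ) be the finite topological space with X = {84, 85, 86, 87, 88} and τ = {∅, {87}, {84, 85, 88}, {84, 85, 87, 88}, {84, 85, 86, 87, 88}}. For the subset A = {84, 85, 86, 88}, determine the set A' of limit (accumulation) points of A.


A' = {84, 85, 86, 88}

For each x ∈ X, list the open sets U ∈ τ with x ∈ U, then check whether U ∩ (A ∖ {x}) ≠ ∅ for every such U.
  x = 84: opens ∋ x are {84, 85, 88}, {84, 85, 87, 88}, {84, 85, 86, 87, 88}; each meets A ∖ {84}, so x IS a limit point.
  x = 85: opens ∋ x are {84, 85, 88}, {84, 85, 87, 88}, {84, 85, 86, 87, 88}; each meets A ∖ {85}, so x IS a limit point.
  x = 86: opens ∋ x are {84, 85, 86, 87, 88}; each meets A ∖ {86}, so x IS a limit point.
  x = 87: open {87} ∋ x has {87} ∩ (A ∖ {87}) = ∅, so x is NOT a limit point.
  x = 88: opens ∋ x are {84, 85, 88}, {84, 85, 87, 88}, {84, 85, 86, 87, 88}; each meets A ∖ {88}, so x IS a limit point.
Collecting: A' = {84, 85, 86, 88}.


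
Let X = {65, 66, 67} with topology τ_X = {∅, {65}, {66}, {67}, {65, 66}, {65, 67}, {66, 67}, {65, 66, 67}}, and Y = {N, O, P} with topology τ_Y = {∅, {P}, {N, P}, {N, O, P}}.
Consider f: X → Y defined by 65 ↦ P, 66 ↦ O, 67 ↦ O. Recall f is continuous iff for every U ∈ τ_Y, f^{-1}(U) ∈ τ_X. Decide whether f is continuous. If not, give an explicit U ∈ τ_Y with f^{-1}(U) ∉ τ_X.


f IS continuous.

Compute f^{-1}(U) for each U ∈ τ_Y:
  U = ∅: f^{-1}(U) = ∅ ∈ τ_X ✓.
  U = {P}: f^{-1}(U) = {65} ∈ τ_X ✓.
  U = {N, P}: f^{-1}(U) = {65} ∈ τ_X ✓.
  U = {N, O, P}: f^{-1}(U) = {65, 66, 67} ∈ τ_X ✓.
Every preimage lies in τ_X, so f IS continuous.


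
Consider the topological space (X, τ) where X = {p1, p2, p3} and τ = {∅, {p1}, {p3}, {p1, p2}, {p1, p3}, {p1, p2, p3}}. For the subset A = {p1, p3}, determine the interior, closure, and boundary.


int(A) = {p1, p3}, cl(A) = {p1, p2, p3}, ∂A = {p2}.

Closed sets in (X, τ) are complements of opens:
  closed(X, τ) = {∅, {p2}, {p3}, {p1, p2}, {p2, p3}, {p1, p2, p3}}.
int(A) = ⋃ {U ∈ τ : U ⊆ A}. Opens contained in A: ∅, {p1}, {p3}, {p1, p3}.
Taking the union of these: int(A) = {p1, p3}.
cl(A) = ⋂ {C closed : A ⊆ C}. Closed sets containing A: {p1, p2, p3}.
Intersecting these: cl(A) = {p1, p2, p3}.
∂A = cl(A) ∖ int(A) = {p1, p2, p3} ∖ {p1, p3} = {p2}.


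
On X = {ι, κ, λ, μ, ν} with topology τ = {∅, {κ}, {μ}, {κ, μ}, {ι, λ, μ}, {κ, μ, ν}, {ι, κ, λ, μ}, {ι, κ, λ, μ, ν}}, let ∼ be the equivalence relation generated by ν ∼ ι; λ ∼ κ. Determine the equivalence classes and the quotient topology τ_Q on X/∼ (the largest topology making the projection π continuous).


X/∼ = {[ι=ν], [κ=λ], [μ]}; |τ_Q| = 3.

Equivalence classes: [ι=ν], [κ=λ], [μ].
Quotient map π: X → X/∼ sends ι ↦ [ι=ν], κ ↦ [κ=λ], λ ↦ [κ=λ], μ ↦ [μ], ν ↦ [ι=ν].
For each subset V ⊆ X/∼, compute π^{-1}(V) ⊆ X and check whether π^{-1}(V) ∈ τ. V is open in τ_Q iff π^{-1}(V) ∈ τ.
  V = {}: π^{-1}(V) = ∅ ∈ τ ✓.
  V = {[ι=ν]}: π^{-1}(V) = {ι, ν} ∉ τ ✗.
  V = {[κ=λ]}: π^{-1}(V) = {κ, λ} ∉ τ ✗.
  V = {[ι=ν], [κ=λ]}: π^{-1}(V) = {ι, κ, λ, ν} ∉ τ ✗.
  V = {[μ]}: π^{-1}(V) = {μ} ∈ τ ✓.
  V = {[ι=ν], [μ]}: π^{-1}(V) = {ι, μ, ν} ∉ τ ✗.
  V = {[κ=λ], [μ]}: π^{-1}(V) = {κ, λ, μ} ∉ τ ✗.
  V = {[ι=ν], [κ=λ], [μ]}: π^{-1}(V) = {ι, κ, λ, μ, ν} ∈ τ ✓.
Open sets in the quotient: τ_Q = {{}, {[μ]}, {[ι=ν], [κ=λ], [μ]}} (3 elements).


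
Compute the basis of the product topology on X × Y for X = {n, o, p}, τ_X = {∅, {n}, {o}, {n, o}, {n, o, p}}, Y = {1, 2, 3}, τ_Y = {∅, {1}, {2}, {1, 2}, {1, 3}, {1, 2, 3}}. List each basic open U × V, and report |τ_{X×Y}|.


Basis B = {∅ × ∅, {n} × {1}, {n} × {2}, {o} × {1}, {o} × {2}, {n} × {1, 2}, {n} × {1, 3}, {n, o} × {1}, {n, o} × {2}, {o} × {1, 2}, {o} × {1, 3}, {n} × {1, 2, 3}, {n, o, p} × {1}, {n, o, p} × {2}, {o} × {1, 2, 3}, {n, o} × {1, 2}, {n, o} × {1, 3}, {n, o} × {1, 2, 3}, {n, o, p} × {1, 2}, {n, o, p} × {1, 3}, {n, o, p} × {1, 2, 3}}; |τ_{X×Y}| = 70.

Enumerate products U × V with U ∈ τ_X, V ∈ τ_Y (deduplicated):
  ∅ × ∅ = {} (∅)
  {n} × {1} = {(n,1)}
  {n} × {2} = {(n,2)}
  {o} × {1} = {(o,1)}
  {o} × {2} = {(o,2)}
  {n} × {1, 2} = {(n,1), (n,2)}
  {n} × {1, 3} = {(n,1), (n,3)}
  {n, o} × {1} = {(n,1), (o,1)}
  {n, o} × {2} = {(n,2), (o,2)}
  {o} × {1, 2} = {(o,1), (o,2)}
  {o} × {1, 3} = {(o,1), (o,3)}
  {n} × {1, 2, 3} = {(n,1), (n,2), (n,3)}
  {n, o, p} × {1} = {(n,1), (o,1), (p,1)}
  {n, o, p} × {2} = {(n,2), (o,2), (p,2)}
  {o} × {1, 2, 3} = {(o,1), (o,2), (o,3)}
  {n, o} × {1, 2} = {(n,1), (n,2), (o,1), (o,2)}
  {n, o} × {1, 3} = {(n,1), (n,3), (o,1), (o,3)}
  {n, o} × {1, 2, 3} = {(n,1), (n,2), (n,3), (o,1), (o,2), (o,3)}
  {n, o, p} × {1, 2} = {(n,1), (n,2), (o,1), (o,2), (p,1), (p,2)}
  {n, o, p} × {1, 3} = {(n,1), (n,3), (o,1), (o,3), (p,1), (p,3)}
  {n, o, p} × {1, 2, 3} = {(n,1), (n,2), (n,3), (o,1), (o,2), (o,3), (p,1), (p,2), (p,3)}
These 21 distinct sets form the basis B.
Close under arbitrary unions to get τ_{X×Y}; counting gives |τ_{X×Y}| = 70.


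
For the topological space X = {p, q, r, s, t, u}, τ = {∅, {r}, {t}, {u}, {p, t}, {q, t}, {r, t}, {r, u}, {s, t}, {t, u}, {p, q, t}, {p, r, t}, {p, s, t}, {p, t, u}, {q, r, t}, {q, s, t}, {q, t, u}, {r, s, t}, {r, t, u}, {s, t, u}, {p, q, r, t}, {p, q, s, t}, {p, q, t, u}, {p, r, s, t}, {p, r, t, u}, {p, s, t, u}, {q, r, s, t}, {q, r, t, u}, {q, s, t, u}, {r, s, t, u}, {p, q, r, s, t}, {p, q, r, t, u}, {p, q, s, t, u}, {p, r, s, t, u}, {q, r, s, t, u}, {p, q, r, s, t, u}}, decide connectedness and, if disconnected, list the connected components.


(X, τ) is disconnected; components = [{r}, {u}, {p, q, s, t}].

Find clopen sets (U ∈ τ with X ∖ U ∈ τ):
  U = ∅, X ∖ U = {p, q, r, s, t, u} — both open, so U is clopen.
  U = {r}, X ∖ U = {p, q, s, t, u} — both open, so U is clopen.
  U = {u}, X ∖ U = {p, q, r, s, t} — both open, so U is clopen.
  U = {r, u}, X ∖ U = {p, q, s, t} — both open, so U is clopen.
  U = {p, q, s, t}, X ∖ U = {r, u} — both open, so U is clopen.
  U = {p, q, r, s, t}, X ∖ U = {u} — both open, so U is clopen.
  U = {p, q, s, t, u}, X ∖ U = {r} — both open, so U is clopen.
  U = {p, q, r, s, t, u}, X ∖ U = ∅ — both open, so U is clopen.
Nontrivial clopen(s) exist: e.g. {p, q, s, t}. So (X, τ) is disconnected.
Compute connected components by grouping points that agree on all clopens:
  component: {r}
  component: {u}
  component: {p, q, s, t}


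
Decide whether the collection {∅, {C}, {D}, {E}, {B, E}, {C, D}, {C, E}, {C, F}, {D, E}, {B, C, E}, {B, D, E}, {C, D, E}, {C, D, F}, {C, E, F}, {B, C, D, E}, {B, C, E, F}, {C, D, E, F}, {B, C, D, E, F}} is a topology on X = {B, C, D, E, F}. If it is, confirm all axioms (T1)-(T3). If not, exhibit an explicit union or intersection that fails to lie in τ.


τ IS a topology on X.

Axiom (T1): ∅ ∈ τ? Yes; X ∈ τ? Yes.
Axiom (T2/T3): check pairwise unions and intersections of members of τ.
All pairwise intersections and unions checked — each lies in τ. Therefore τ satisfies (T1), (T2), (T3): it IS a topology on X.


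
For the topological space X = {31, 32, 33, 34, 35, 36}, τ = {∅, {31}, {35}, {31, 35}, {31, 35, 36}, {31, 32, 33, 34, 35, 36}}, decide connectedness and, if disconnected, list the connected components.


(X, τ) is connected.

Find clopen sets (U ∈ τ with X ∖ U ∈ τ):
  U = ∅, X ∖ U = {31, 32, 33, 34, 35, 36} — both open, so U is clopen.
  U = {31, 32, 33, 34, 35, 36}, X ∖ U = ∅ — both open, so U is clopen.
Only trivial clopens (∅ and X) exist, so (X, τ) is connected.
Compute connected components by grouping points that agree on all clopens:
  component: {31, 32, 33, 34, 35, 36}


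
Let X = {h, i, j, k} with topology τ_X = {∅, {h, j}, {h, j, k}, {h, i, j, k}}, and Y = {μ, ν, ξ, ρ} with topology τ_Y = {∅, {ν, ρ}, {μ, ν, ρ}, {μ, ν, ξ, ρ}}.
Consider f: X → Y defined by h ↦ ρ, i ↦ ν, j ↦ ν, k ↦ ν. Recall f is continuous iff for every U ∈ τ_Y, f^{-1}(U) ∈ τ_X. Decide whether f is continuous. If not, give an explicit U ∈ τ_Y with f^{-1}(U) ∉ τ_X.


f IS continuous.

Compute f^{-1}(U) for each U ∈ τ_Y:
  U = ∅: f^{-1}(U) = ∅ ∈ τ_X ✓.
  U = {ν, ρ}: f^{-1}(U) = {h, i, j, k} ∈ τ_X ✓.
  U = {μ, ν, ρ}: f^{-1}(U) = {h, i, j, k} ∈ τ_X ✓.
  U = {μ, ν, ξ, ρ}: f^{-1}(U) = {h, i, j, k} ∈ τ_X ✓.
Every preimage lies in τ_X, so f IS continuous.


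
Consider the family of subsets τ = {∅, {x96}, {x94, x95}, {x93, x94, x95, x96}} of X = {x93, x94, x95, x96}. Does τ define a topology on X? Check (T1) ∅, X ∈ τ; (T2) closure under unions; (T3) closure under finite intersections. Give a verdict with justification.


τ is NOT a topology on X.

Axiom (T1): ∅ ∈ τ? Yes; X ∈ τ? Yes.
Axiom (T2/T3): check pairwise unions and intersections of members of τ.
Counterexample for (T2): {x96} ∪ {x94, x95} = {x94, x95, x96} ∉ τ. Therefore τ is NOT a topology.


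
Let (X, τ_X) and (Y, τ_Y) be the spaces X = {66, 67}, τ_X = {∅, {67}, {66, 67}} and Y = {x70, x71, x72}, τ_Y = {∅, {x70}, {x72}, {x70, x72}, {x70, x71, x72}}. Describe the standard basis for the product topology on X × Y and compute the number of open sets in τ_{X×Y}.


Basis B = {∅ × ∅, {67} × {x70}, {67} × {x72}, {66, 67} × {x70}, {66, 67} × {x72}, {67} × {x70, x72}, {67} × {x70, x71, x72}, {66, 67} × {x70, x72}, {66, 67} × {x70, x71, x72}}; |τ_{X×Y}| = 14.

Enumerate products U × V with U ∈ τ_X, V ∈ τ_Y (deduplicated):
  ∅ × ∅ = {} (∅)
  {67} × {x70} = {(67,x70)}
  {67} × {x72} = {(67,x72)}
  {66, 67} × {x70} = {(66,x70), (67,x70)}
  {66, 67} × {x72} = {(66,x72), (67,x72)}
  {67} × {x70, x72} = {(67,x70), (67,x72)}
  {67} × {x70, x71, x72} = {(67,x70), (67,x71), (67,x72)}
  {66, 67} × {x70, x72} = {(66,x70), (66,x72), (67,x70), (67,x72)}
  {66, 67} × {x70, x71, x72} = {(66,x70), (66,x71), (66,x72), (67,x70), (67,x71), (67,x72)}
These 9 distinct sets form the basis B.
Close under arbitrary unions to get τ_{X×Y}; counting gives |τ_{X×Y}| = 14.


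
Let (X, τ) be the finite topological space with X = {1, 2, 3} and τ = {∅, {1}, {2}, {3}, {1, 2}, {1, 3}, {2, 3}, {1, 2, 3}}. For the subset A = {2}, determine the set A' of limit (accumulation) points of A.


A' = ∅

For each x ∈ X, list the open sets U ∈ τ with x ∈ U, then check whether U ∩ (A ∖ {x}) ≠ ∅ for every such U.
  x = 1: open {1} ∋ x has {1} ∩ (A ∖ {1}) = ∅, so x is NOT a limit point.
  x = 2: open {2} ∋ x has {2} ∩ (A ∖ {2}) = ∅, so x is NOT a limit point.
  x = 3: open {3} ∋ x has {3} ∩ (A ∖ {3}) = ∅, so x is NOT a limit point.
Collecting: A' = ∅.


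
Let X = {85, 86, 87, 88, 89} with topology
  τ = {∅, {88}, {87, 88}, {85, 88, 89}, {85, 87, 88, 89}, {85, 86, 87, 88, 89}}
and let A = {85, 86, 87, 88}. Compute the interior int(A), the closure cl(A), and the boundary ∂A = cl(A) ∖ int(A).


int(A) = {87, 88}, cl(A) = {85, 86, 87, 88, 89}, ∂A = {85, 86, 89}.

Closed sets in (X, τ) are complements of opens:
  closed(X, τ) = {∅, {86}, {86, 87}, {85, 86, 89}, {85, 86, 87, 89}, {85, 86, 87, 88, 89}}.
int(A) = ⋃ {U ∈ τ : U ⊆ A}. Opens contained in A: ∅, {88}, {87, 88}.
Taking the union of these: int(A) = {87, 88}.
cl(A) = ⋂ {C closed : A ⊆ C}. Closed sets containing A: {85, 86, 87, 88, 89}.
Intersecting these: cl(A) = {85, 86, 87, 88, 89}.
∂A = cl(A) ∖ int(A) = {85, 86, 87, 88, 89} ∖ {87, 88} = {85, 86, 89}.


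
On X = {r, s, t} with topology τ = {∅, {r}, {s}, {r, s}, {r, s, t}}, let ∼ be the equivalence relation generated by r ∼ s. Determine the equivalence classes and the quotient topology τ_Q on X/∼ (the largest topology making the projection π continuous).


X/∼ = {[r=s], [t]}; |τ_Q| = 3.

Equivalence classes: [r=s], [t].
Quotient map π: X → X/∼ sends r ↦ [r=s], s ↦ [r=s], t ↦ [t].
For each subset V ⊆ X/∼, compute π^{-1}(V) ⊆ X and check whether π^{-1}(V) ∈ τ. V is open in τ_Q iff π^{-1}(V) ∈ τ.
  V = {}: π^{-1}(V) = ∅ ∈ τ ✓.
  V = {[r=s]}: π^{-1}(V) = {r, s} ∈ τ ✓.
  V = {[t]}: π^{-1}(V) = {t} ∉ τ ✗.
  V = {[r=s], [t]}: π^{-1}(V) = {r, s, t} ∈ τ ✓.
Open sets in the quotient: τ_Q = {{}, {[r=s]}, {[r=s], [t]}} (3 elements).


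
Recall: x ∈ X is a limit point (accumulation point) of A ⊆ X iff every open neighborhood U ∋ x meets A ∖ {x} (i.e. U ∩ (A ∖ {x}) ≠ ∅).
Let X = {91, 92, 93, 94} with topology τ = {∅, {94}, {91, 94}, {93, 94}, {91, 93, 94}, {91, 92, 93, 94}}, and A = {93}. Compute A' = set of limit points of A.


A' = {92}

For each x ∈ X, list the open sets U ∈ τ with x ∈ U, then check whether U ∩ (A ∖ {x}) ≠ ∅ for every such U.
  x = 91: open {91, 94} ∋ x has {91, 94} ∩ (A ∖ {91}) = ∅, so x is NOT a limit point.
  x = 92: opens ∋ x are {91, 92, 93, 94}; each meets A ∖ {92}, so x IS a limit point.
  x = 93: open {93, 94} ∋ x has {93, 94} ∩ (A ∖ {93}) = ∅, so x is NOT a limit point.
  x = 94: open {94} ∋ x has {94} ∩ (A ∖ {94}) = ∅, so x is NOT a limit point.
Collecting: A' = {92}.


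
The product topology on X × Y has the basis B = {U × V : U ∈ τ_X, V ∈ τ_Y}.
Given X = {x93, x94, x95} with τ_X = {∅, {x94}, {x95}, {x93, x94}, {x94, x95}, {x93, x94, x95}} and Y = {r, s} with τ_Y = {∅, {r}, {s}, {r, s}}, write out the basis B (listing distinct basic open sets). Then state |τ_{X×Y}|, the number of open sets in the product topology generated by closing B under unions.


Basis B = {∅ × ∅, {x94} × {r}, {x94} × {s}, {x95} × {r}, {x95} × {s}, {x93, x94} × {r}, {x93, x94} × {s}, {x94} × {r, s}, {x94, x95} × {r}, {x94, x95} × {s}, {x95} × {r, s}, {x93, x94, x95} × {r}, {x93, x94, x95} × {s}, {x93, x94} × {r, s}, {x94, x95} × {r, s}, {x93, x94, x95} × {r, s}}; |τ_{X×Y}| = 36.

Enumerate products U × V with U ∈ τ_X, V ∈ τ_Y (deduplicated):
  ∅ × ∅ = {} (∅)
  {x94} × {r} = {(x94,r)}
  {x94} × {s} = {(x94,s)}
  {x95} × {r} = {(x95,r)}
  {x95} × {s} = {(x95,s)}
  {x93, x94} × {r} = {(x93,r), (x94,r)}
  {x93, x94} × {s} = {(x93,s), (x94,s)}
  {x94} × {r, s} = {(x94,r), (x94,s)}
  {x94, x95} × {r} = {(x94,r), (x95,r)}
  {x94, x95} × {s} = {(x94,s), (x95,s)}
  {x95} × {r, s} = {(x95,r), (x95,s)}
  {x93, x94, x95} × {r} = {(x93,r), (x94,r), (x95,r)}
  {x93, x94, x95} × {s} = {(x93,s), (x94,s), (x95,s)}
  {x93, x94} × {r, s} = {(x93,r), (x93,s), (x94,r), (x94,s)}
  {x94, x95} × {r, s} = {(x94,r), (x94,s), (x95,r), (x95,s)}
  {x93, x94, x95} × {r, s} = {(x93,r), (x93,s), (x94,r), (x94,s), (x95,r), (x95,s)}
These 16 distinct sets form the basis B.
Close under arbitrary unions to get τ_{X×Y}; counting gives |τ_{X×Y}| = 36.


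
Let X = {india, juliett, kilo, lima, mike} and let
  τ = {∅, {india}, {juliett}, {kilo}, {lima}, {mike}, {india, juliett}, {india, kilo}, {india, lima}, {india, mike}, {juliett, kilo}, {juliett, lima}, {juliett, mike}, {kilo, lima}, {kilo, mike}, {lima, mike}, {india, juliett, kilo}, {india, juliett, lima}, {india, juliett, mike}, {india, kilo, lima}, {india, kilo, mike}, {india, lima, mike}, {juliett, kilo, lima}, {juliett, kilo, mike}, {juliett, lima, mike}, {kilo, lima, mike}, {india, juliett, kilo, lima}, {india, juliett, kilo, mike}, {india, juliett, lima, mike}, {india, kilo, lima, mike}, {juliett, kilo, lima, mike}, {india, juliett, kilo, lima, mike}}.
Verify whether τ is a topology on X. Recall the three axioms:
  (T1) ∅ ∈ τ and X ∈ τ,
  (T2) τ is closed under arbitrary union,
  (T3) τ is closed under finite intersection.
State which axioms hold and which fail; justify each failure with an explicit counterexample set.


τ IS a topology on X.

Axiom (T1): ∅ ∈ τ? Yes; X ∈ τ? Yes.
Axiom (T2/T3): check pairwise unions and intersections of members of τ.
All pairwise intersections and unions checked — each lies in τ. Therefore τ satisfies (T1), (T2), (T3): it IS a topology on X.


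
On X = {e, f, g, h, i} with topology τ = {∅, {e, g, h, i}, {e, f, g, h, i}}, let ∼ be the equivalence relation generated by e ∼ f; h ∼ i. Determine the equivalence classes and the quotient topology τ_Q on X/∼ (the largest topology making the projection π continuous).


X/∼ = {[e=f], [g], [h=i]}; |τ_Q| = 2.

Equivalence classes: [e=f], [g], [h=i].
Quotient map π: X → X/∼ sends e ↦ [e=f], f ↦ [e=f], g ↦ [g], h ↦ [h=i], i ↦ [h=i].
For each subset V ⊆ X/∼, compute π^{-1}(V) ⊆ X and check whether π^{-1}(V) ∈ τ. V is open in τ_Q iff π^{-1}(V) ∈ τ.
  V = {}: π^{-1}(V) = ∅ ∈ τ ✓.
  V = {[e=f]}: π^{-1}(V) = {e, f} ∉ τ ✗.
  V = {[g]}: π^{-1}(V) = {g} ∉ τ ✗.
  V = {[e=f], [g]}: π^{-1}(V) = {e, f, g} ∉ τ ✗.
  V = {[h=i]}: π^{-1}(V) = {h, i} ∉ τ ✗.
  V = {[e=f], [h=i]}: π^{-1}(V) = {e, f, h, i} ∉ τ ✗.
  V = {[g], [h=i]}: π^{-1}(V) = {g, h, i} ∉ τ ✗.
  V = {[e=f], [g], [h=i]}: π^{-1}(V) = {e, f, g, h, i} ∈ τ ✓.
Open sets in the quotient: τ_Q = {{}, {[e=f], [g], [h=i]}} (2 elements).


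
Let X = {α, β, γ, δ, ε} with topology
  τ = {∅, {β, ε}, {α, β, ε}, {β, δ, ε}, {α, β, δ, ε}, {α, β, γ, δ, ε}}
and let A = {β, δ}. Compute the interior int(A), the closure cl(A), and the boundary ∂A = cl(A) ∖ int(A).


int(A) = ∅, cl(A) = {α, β, γ, δ, ε}, ∂A = {α, β, γ, δ, ε}.

Closed sets in (X, τ) are complements of opens:
  closed(X, τ) = {∅, {γ}, {α, γ}, {γ, δ}, {α, γ, δ}, {α, β, γ, δ, ε}}.
int(A) = ⋃ {U ∈ τ : U ⊆ A}. Opens contained in A: ∅.
Taking the union of these: int(A) = ∅.
cl(A) = ⋂ {C closed : A ⊆ C}. Closed sets containing A: {α, β, γ, δ, ε}.
Intersecting these: cl(A) = {α, β, γ, δ, ε}.
∂A = cl(A) ∖ int(A) = {α, β, γ, δ, ε} ∖ ∅ = {α, β, γ, δ, ε}.


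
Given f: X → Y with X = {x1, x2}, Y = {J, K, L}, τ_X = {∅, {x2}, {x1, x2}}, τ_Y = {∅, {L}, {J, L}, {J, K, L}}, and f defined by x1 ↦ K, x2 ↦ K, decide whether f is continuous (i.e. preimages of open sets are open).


f IS continuous.

Compute f^{-1}(U) for each U ∈ τ_Y:
  U = ∅: f^{-1}(U) = ∅ ∈ τ_X ✓.
  U = {L}: f^{-1}(U) = ∅ ∈ τ_X ✓.
  U = {J, L}: f^{-1}(U) = ∅ ∈ τ_X ✓.
  U = {J, K, L}: f^{-1}(U) = {x1, x2} ∈ τ_X ✓.
Every preimage lies in τ_X, so f IS continuous.


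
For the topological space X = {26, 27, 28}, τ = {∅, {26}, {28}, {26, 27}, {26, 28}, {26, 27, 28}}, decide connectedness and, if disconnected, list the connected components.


(X, τ) is disconnected; components = [{28}, {26, 27}].

Find clopen sets (U ∈ τ with X ∖ U ∈ τ):
  U = ∅, X ∖ U = {26, 27, 28} — both open, so U is clopen.
  U = {28}, X ∖ U = {26, 27} — both open, so U is clopen.
  U = {26, 27}, X ∖ U = {28} — both open, so U is clopen.
  U = {26, 27, 28}, X ∖ U = ∅ — both open, so U is clopen.
Nontrivial clopen(s) exist: e.g. {28}. So (X, τ) is disconnected.
Compute connected components by grouping points that agree on all clopens:
  component: {28}
  component: {26, 27}


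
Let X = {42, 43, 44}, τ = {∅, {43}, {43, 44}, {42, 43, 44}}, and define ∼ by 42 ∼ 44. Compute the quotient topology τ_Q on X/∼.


X/∼ = {[42=44], [43]}; |τ_Q| = 3.

Equivalence classes: [42=44], [43].
Quotient map π: X → X/∼ sends 42 ↦ [42=44], 43 ↦ [43], 44 ↦ [42=44].
For each subset V ⊆ X/∼, compute π^{-1}(V) ⊆ X and check whether π^{-1}(V) ∈ τ. V is open in τ_Q iff π^{-1}(V) ∈ τ.
  V = {}: π^{-1}(V) = ∅ ∈ τ ✓.
  V = {[42=44]}: π^{-1}(V) = {42, 44} ∉ τ ✗.
  V = {[43]}: π^{-1}(V) = {43} ∈ τ ✓.
  V = {[42=44], [43]}: π^{-1}(V) = {42, 43, 44} ∈ τ ✓.
Open sets in the quotient: τ_Q = {{}, {[43]}, {[42=44], [43]}} (3 elements).


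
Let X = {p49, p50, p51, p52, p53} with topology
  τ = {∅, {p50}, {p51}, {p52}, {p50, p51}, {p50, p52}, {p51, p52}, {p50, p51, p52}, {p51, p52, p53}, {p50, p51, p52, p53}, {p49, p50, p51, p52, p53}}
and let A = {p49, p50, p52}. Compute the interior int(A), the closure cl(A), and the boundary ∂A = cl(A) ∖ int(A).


int(A) = {p50, p52}, cl(A) = {p49, p50, p52, p53}, ∂A = {p49, p53}.

Closed sets in (X, τ) are complements of opens:
  closed(X, τ) = {∅, {p49}, {p49, p50}, {p49, p53}, {p49, p50, p53}, {p49, p51, p53}, {p49, p52, p53}, {p49, p50, p51, p53}, {p49, p50, p52, p53}, {p49, p51, p52, p53}, {p49, p50, p51, p52, p53}}.
int(A) = ⋃ {U ∈ τ : U ⊆ A}. Opens contained in A: ∅, {p50}, {p52}, {p50, p52}.
Taking the union of these: int(A) = {p50, p52}.
cl(A) = ⋂ {C closed : A ⊆ C}. Closed sets containing A: {p49, p50, p52, p53}, {p49, p50, p51, p52, p53}.
Intersecting these: cl(A) = {p49, p50, p52, p53}.
∂A = cl(A) ∖ int(A) = {p49, p50, p52, p53} ∖ {p50, p52} = {p49, p53}.


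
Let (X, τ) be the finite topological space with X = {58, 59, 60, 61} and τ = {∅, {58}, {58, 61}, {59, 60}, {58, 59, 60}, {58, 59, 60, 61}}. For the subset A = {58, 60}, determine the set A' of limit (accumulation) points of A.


A' = {59, 61}

For each x ∈ X, list the open sets U ∈ τ with x ∈ U, then check whether U ∩ (A ∖ {x}) ≠ ∅ for every such U.
  x = 58: open {58} ∋ x has {58} ∩ (A ∖ {58}) = ∅, so x is NOT a limit point.
  x = 59: opens ∋ x are {59, 60}, {58, 59, 60}, {58, 59, 60, 61}; each meets A ∖ {59}, so x IS a limit point.
  x = 60: open {59, 60} ∋ x has {59, 60} ∩ (A ∖ {60}) = ∅, so x is NOT a limit point.
  x = 61: opens ∋ x are {58, 61}, {58, 59, 60, 61}; each meets A ∖ {61}, so x IS a limit point.
Collecting: A' = {59, 61}.


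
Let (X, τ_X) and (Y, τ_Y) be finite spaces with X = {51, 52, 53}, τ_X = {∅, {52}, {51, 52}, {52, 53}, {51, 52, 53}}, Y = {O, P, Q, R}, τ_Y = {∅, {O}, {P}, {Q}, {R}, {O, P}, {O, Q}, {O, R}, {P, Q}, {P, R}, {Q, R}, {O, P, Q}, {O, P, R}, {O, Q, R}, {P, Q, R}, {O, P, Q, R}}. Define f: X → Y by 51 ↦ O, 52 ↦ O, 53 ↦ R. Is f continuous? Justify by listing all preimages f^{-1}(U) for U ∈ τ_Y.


f is NOT continuous.

Compute f^{-1}(U) for each U ∈ τ_Y:
  U = ∅: f^{-1}(U) = ∅ ∈ τ_X ✓.
  U = {O}: f^{-1}(U) = {51, 52} ∈ τ_X ✓.
  U = {P}: f^{-1}(U) = ∅ ∈ τ_X ✓.
  U = {Q}: f^{-1}(U) = ∅ ∈ τ_X ✓.
  U = {R}: f^{-1}(U) = {53} ∉ τ_X ✗.
  U = {O, P}: f^{-1}(U) = {51, 52} ∈ τ_X ✓.
  U = {O, Q}: f^{-1}(U) = {51, 52} ∈ τ_X ✓.
  U = {O, R}: f^{-1}(U) = {51, 52, 53} ∈ τ_X ✓.
  U = {P, Q}: f^{-1}(U) = ∅ ∈ τ_X ✓.
  U = {P, R}: f^{-1}(U) = {53} ∉ τ_X ✗.
  U = {Q, R}: f^{-1}(U) = {53} ∉ τ_X ✗.
  U = {O, P, Q}: f^{-1}(U) = {51, 52} ∈ τ_X ✓.
  U = {O, P, R}: f^{-1}(U) = {51, 52, 53} ∈ τ_X ✓.
  U = {O, Q, R}: f^{-1}(U) = {51, 52, 53} ∈ τ_X ✓.
  U = {P, Q, R}: f^{-1}(U) = {53} ∉ τ_X ✗.
  U = {O, P, Q, R}: f^{-1}(U) = {51, 52, 53} ∈ τ_X ✓.
Found U = {R} with f^{-1}(U) = {53} not in τ_X. Therefore f is NOT continuous.


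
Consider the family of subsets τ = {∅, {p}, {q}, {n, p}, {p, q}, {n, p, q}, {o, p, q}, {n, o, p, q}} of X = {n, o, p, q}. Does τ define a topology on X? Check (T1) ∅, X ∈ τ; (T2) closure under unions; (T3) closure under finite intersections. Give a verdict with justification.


τ IS a topology on X.

Axiom (T1): ∅ ∈ τ? Yes; X ∈ τ? Yes.
Axiom (T2/T3): check pairwise unions and intersections of members of τ.
All pairwise intersections and unions checked — each lies in τ. Therefore τ satisfies (T1), (T2), (T3): it IS a topology on X.


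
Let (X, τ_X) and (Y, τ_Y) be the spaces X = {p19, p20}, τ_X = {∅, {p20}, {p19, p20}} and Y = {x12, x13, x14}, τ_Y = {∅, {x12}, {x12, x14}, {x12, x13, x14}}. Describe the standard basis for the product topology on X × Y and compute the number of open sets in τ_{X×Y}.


Basis B = {∅ × ∅, {p20} × {x12}, {p19, p20} × {x12}, {p20} × {x12, x14}, {p20} × {x12, x13, x14}, {p19, p20} × {x12, x14}, {p19, p20} × {x12, x13, x14}}; |τ_{X×Y}| = 10.

Enumerate products U × V with U ∈ τ_X, V ∈ τ_Y (deduplicated):
  ∅ × ∅ = {} (∅)
  {p20} × {x12} = {(p20,x12)}
  {p19, p20} × {x12} = {(p19,x12), (p20,x12)}
  {p20} × {x12, x14} = {(p20,x12), (p20,x14)}
  {p20} × {x12, x13, x14} = {(p20,x12), (p20,x13), (p20,x14)}
  {p19, p20} × {x12, x14} = {(p19,x12), (p19,x14), (p20,x12), (p20,x14)}
  {p19, p20} × {x12, x13, x14} = {(p19,x12), (p19,x13), (p19,x14), (p20,x12), (p20,x13), (p20,x14)}
These 7 distinct sets form the basis B.
Close under arbitrary unions to get τ_{X×Y}; counting gives |τ_{X×Y}| = 10.


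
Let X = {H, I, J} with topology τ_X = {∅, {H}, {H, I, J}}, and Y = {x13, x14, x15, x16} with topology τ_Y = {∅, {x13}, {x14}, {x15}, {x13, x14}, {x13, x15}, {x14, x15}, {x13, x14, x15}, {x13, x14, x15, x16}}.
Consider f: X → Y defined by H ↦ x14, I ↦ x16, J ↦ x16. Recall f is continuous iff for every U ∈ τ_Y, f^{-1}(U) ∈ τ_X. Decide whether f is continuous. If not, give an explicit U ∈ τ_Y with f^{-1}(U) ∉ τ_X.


f IS continuous.

Compute f^{-1}(U) for each U ∈ τ_Y:
  U = ∅: f^{-1}(U) = ∅ ∈ τ_X ✓.
  U = {x13}: f^{-1}(U) = ∅ ∈ τ_X ✓.
  U = {x14}: f^{-1}(U) = {H} ∈ τ_X ✓.
  U = {x15}: f^{-1}(U) = ∅ ∈ τ_X ✓.
  U = {x13, x14}: f^{-1}(U) = {H} ∈ τ_X ✓.
  U = {x13, x15}: f^{-1}(U) = ∅ ∈ τ_X ✓.
  U = {x14, x15}: f^{-1}(U) = {H} ∈ τ_X ✓.
  U = {x13, x14, x15}: f^{-1}(U) = {H} ∈ τ_X ✓.
  U = {x13, x14, x15, x16}: f^{-1}(U) = {H, I, J} ∈ τ_X ✓.
Every preimage lies in τ_X, so f IS continuous.


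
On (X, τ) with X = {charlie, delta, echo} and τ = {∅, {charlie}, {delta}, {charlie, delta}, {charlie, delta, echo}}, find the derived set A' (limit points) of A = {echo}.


A' = ∅

For each x ∈ X, list the open sets U ∈ τ with x ∈ U, then check whether U ∩ (A ∖ {x}) ≠ ∅ for every such U.
  x = charlie: open {charlie} ∋ x has {charlie} ∩ (A ∖ {charlie}) = ∅, so x is NOT a limit point.
  x = delta: open {delta} ∋ x has {delta} ∩ (A ∖ {delta}) = ∅, so x is NOT a limit point.
  x = echo: open {charlie, delta, echo} ∋ x has {charlie, delta, echo} ∩ (A ∖ {echo}) = ∅, so x is NOT a limit point.
Collecting: A' = ∅.


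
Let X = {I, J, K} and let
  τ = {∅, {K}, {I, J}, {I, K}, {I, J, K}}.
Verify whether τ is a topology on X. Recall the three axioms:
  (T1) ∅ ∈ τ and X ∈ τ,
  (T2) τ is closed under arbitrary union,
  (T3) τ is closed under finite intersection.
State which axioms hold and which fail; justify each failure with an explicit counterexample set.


τ is NOT a topology on X.

Axiom (T1): ∅ ∈ τ? Yes; X ∈ τ? Yes.
Axiom (T2/T3): check pairwise unions and intersections of members of τ.
Counterexample for (T3): {I, J} ∩ {I, K} = {I} ∉ τ. Therefore τ is NOT a topology.


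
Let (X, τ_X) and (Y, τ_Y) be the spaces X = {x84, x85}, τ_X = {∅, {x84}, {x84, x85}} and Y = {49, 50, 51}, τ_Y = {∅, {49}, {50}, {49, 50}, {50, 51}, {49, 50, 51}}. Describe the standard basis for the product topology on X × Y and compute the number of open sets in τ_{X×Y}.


Basis B = {∅ × ∅, {x84} × {49}, {x84} × {50}, {x84} × {49, 50}, {x84, x85} × {49}, {x84} × {50, 51}, {x84, x85} × {50}, {x84} × {49, 50, 51}, {x84, x85} × {49, 50}, {x84, x85} × {50, 51}, {x84, x85} × {49, 50, 51}}; |τ_{X×Y}| = 18.

Enumerate products U × V with U ∈ τ_X, V ∈ τ_Y (deduplicated):
  ∅ × ∅ = {} (∅)
  {x84} × {49} = {(x84,49)}
  {x84} × {50} = {(x84,50)}
  {x84} × {49, 50} = {(x84,49), (x84,50)}
  {x84, x85} × {49} = {(x84,49), (x85,49)}
  {x84} × {50, 51} = {(x84,50), (x84,51)}
  {x84, x85} × {50} = {(x84,50), (x85,50)}
  {x84} × {49, 50, 51} = {(x84,49), (x84,50), (x84,51)}
  {x84, x85} × {49, 50} = {(x84,49), (x84,50), (x85,49), (x85,50)}
  {x84, x85} × {50, 51} = {(x84,50), (x84,51), (x85,50), (x85,51)}
  {x84, x85} × {49, 50, 51} = {(x84,49), (x84,50), (x84,51), (x85,49), (x85,50), (x85,51)}
These 11 distinct sets form the basis B.
Close under arbitrary unions to get τ_{X×Y}; counting gives |τ_{X×Y}| = 18.


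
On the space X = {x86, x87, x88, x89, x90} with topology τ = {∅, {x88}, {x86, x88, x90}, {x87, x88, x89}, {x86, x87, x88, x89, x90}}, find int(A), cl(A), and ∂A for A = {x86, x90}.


int(A) = ∅, cl(A) = {x86, x90}, ∂A = {x86, x90}.

Closed sets in (X, τ) are complements of opens:
  closed(X, τ) = {∅, {x86, x90}, {x87, x89}, {x86, x87, x89, x90}, {x86, x87, x88, x89, x90}}.
int(A) = ⋃ {U ∈ τ : U ⊆ A}. Opens contained in A: ∅.
Taking the union of these: int(A) = ∅.
cl(A) = ⋂ {C closed : A ⊆ C}. Closed sets containing A: {x86, x90}, {x86, x87, x89, x90}, {x86, x87, x88, x89, x90}.
Intersecting these: cl(A) = {x86, x90}.
∂A = cl(A) ∖ int(A) = {x86, x90} ∖ ∅ = {x86, x90}.


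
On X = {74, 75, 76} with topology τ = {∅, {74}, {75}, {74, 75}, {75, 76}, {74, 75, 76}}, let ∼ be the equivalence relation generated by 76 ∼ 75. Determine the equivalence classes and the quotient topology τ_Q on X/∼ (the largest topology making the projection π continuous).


X/∼ = {[74], [75=76]}; |τ_Q| = 4.

Equivalence classes: [74], [75=76].
Quotient map π: X → X/∼ sends 74 ↦ [74], 75 ↦ [75=76], 76 ↦ [75=76].
For each subset V ⊆ X/∼, compute π^{-1}(V) ⊆ X and check whether π^{-1}(V) ∈ τ. V is open in τ_Q iff π^{-1}(V) ∈ τ.
  V = {}: π^{-1}(V) = ∅ ∈ τ ✓.
  V = {[74]}: π^{-1}(V) = {74} ∈ τ ✓.
  V = {[75=76]}: π^{-1}(V) = {75, 76} ∈ τ ✓.
  V = {[74], [75=76]}: π^{-1}(V) = {74, 75, 76} ∈ τ ✓.
Open sets in the quotient: τ_Q = {{}, {[74]}, {[75=76]}, {[74], [75=76]}} (4 elements).


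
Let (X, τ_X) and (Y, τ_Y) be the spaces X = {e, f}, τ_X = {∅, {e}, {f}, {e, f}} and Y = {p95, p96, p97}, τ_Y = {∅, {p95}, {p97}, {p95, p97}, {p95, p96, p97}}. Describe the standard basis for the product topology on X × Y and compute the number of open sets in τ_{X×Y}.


Basis B = {∅ × ∅, {e} × {p95}, {e} × {p97}, {f} × {p95}, {f} × {p97}, {e} × {p95, p97}, {e, f} × {p95}, {e, f} × {p97}, {f} × {p95, p97}, {e} × {p95, p96, p97}, {f} × {p95, p96, p97}, {e, f} × {p95, p97}, {e, f} × {p95, p96, p97}}; |τ_{X×Y}| = 25.

Enumerate products U × V with U ∈ τ_X, V ∈ τ_Y (deduplicated):
  ∅ × ∅ = {} (∅)
  {e} × {p95} = {(e,p95)}
  {e} × {p97} = {(e,p97)}
  {f} × {p95} = {(f,p95)}
  {f} × {p97} = {(f,p97)}
  {e} × {p95, p97} = {(e,p95), (e,p97)}
  {e, f} × {p95} = {(e,p95), (f,p95)}
  {e, f} × {p97} = {(e,p97), (f,p97)}
  {f} × {p95, p97} = {(f,p95), (f,p97)}
  {e} × {p95, p96, p97} = {(e,p95), (e,p96), (e,p97)}
  {f} × {p95, p96, p97} = {(f,p95), (f,p96), (f,p97)}
  {e, f} × {p95, p97} = {(e,p95), (e,p97), (f,p95), (f,p97)}
  {e, f} × {p95, p96, p97} = {(e,p95), (e,p96), (e,p97), (f,p95), (f,p96), (f,p97)}
These 13 distinct sets form the basis B.
Close under arbitrary unions to get τ_{X×Y}; counting gives |τ_{X×Y}| = 25.


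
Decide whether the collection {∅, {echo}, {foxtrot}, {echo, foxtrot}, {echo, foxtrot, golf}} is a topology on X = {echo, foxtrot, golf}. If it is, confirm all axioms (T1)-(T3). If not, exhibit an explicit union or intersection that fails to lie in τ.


τ IS a topology on X.

Axiom (T1): ∅ ∈ τ? Yes; X ∈ τ? Yes.
Axiom (T2/T3): check pairwise unions and intersections of members of τ.
All pairwise intersections and unions checked — each lies in τ. Therefore τ satisfies (T1), (T2), (T3): it IS a topology on X.


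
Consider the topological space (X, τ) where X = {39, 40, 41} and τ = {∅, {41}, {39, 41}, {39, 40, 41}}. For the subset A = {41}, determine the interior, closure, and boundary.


int(A) = {41}, cl(A) = {39, 40, 41}, ∂A = {39, 40}.

Closed sets in (X, τ) are complements of opens:
  closed(X, τ) = {∅, {40}, {39, 40}, {39, 40, 41}}.
int(A) = ⋃ {U ∈ τ : U ⊆ A}. Opens contained in A: ∅, {41}.
Taking the union of these: int(A) = {41}.
cl(A) = ⋂ {C closed : A ⊆ C}. Closed sets containing A: {39, 40, 41}.
Intersecting these: cl(A) = {39, 40, 41}.
∂A = cl(A) ∖ int(A) = {39, 40, 41} ∖ {41} = {39, 40}.


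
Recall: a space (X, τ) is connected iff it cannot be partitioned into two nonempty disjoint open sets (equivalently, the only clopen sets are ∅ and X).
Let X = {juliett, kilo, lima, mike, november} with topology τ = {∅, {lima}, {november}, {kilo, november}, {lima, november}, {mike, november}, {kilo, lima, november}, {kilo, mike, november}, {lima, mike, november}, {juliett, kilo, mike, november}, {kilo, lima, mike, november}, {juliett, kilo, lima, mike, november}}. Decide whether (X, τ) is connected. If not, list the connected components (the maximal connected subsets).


(X, τ) is disconnected; components = [{lima}, {juliett, kilo, mike, november}].

Find clopen sets (U ∈ τ with X ∖ U ∈ τ):
  U = ∅, X ∖ U = {juliett, kilo, lima, mike, november} — both open, so U is clopen.
  U = {lima}, X ∖ U = {juliett, kilo, mike, november} — both open, so U is clopen.
  U = {juliett, kilo, mike, november}, X ∖ U = {lima} — both open, so U is clopen.
  U = {juliett, kilo, lima, mike, november}, X ∖ U = ∅ — both open, so U is clopen.
Nontrivial clopen(s) exist: e.g. {lima}. So (X, τ) is disconnected.
Compute connected components by grouping points that agree on all clopens:
  component: {lima}
  component: {juliett, kilo, mike, november}


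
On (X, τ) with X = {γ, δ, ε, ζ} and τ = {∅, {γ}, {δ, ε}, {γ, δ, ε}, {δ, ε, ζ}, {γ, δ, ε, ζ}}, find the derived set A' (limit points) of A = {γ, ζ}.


A' = ∅

For each x ∈ X, list the open sets U ∈ τ with x ∈ U, then check whether U ∩ (A ∖ {x}) ≠ ∅ for every such U.
  x = γ: open {γ} ∋ x has {γ} ∩ (A ∖ {γ}) = ∅, so x is NOT a limit point.
  x = δ: open {δ, ε} ∋ x has {δ, ε} ∩ (A ∖ {δ}) = ∅, so x is NOT a limit point.
  x = ε: open {δ, ε} ∋ x has {δ, ε} ∩ (A ∖ {ε}) = ∅, so x is NOT a limit point.
  x = ζ: open {δ, ε, ζ} ∋ x has {δ, ε, ζ} ∩ (A ∖ {ζ}) = ∅, so x is NOT a limit point.
Collecting: A' = ∅.


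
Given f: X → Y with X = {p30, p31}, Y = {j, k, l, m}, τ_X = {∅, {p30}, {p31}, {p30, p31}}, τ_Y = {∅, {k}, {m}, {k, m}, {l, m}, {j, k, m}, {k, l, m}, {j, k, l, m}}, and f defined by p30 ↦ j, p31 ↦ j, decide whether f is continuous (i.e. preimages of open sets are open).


f IS continuous.

Compute f^{-1}(U) for each U ∈ τ_Y:
  U = ∅: f^{-1}(U) = ∅ ∈ τ_X ✓.
  U = {k}: f^{-1}(U) = ∅ ∈ τ_X ✓.
  U = {m}: f^{-1}(U) = ∅ ∈ τ_X ✓.
  U = {k, m}: f^{-1}(U) = ∅ ∈ τ_X ✓.
  U = {l, m}: f^{-1}(U) = ∅ ∈ τ_X ✓.
  U = {j, k, m}: f^{-1}(U) = {p30, p31} ∈ τ_X ✓.
  U = {k, l, m}: f^{-1}(U) = ∅ ∈ τ_X ✓.
  U = {j, k, l, m}: f^{-1}(U) = {p30, p31} ∈ τ_X ✓.
Every preimage lies in τ_X, so f IS continuous.
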